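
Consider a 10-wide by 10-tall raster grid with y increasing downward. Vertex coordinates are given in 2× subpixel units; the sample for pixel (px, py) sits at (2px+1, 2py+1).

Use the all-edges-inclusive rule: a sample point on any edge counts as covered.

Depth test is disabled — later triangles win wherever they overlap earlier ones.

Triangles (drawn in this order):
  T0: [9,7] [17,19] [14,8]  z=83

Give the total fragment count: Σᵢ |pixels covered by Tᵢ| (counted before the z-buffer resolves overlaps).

T0:
  2·area = 52  (B↔C swapped to make it positive)
  edge (9, 7)→(14, 8): d=(5,1) inclusive
  edge (14, 8)→(17, 19): d=(3,11) inclusive
  edge (17, 19)→(9, 7): d=(-8,-12) inclusive
    (2,0)@(5, 1): e=[-26,78,0] → ·  [on edge]
    (4,3)@(9, 7): e=[0,52,0] → #  [on edge]
    (5,3)@(11, 7): e=[-2,30,24] → ·
    (4,4)@(9, 9): e=[10,58,-16] → ·
    (5,4)@(11, 9): e=[8,36,8] → #
    (6,4)@(13, 9): e=[6,14,32] → #
    (7,4)@(15, 9): e=[4,-8,56] → ·
    (9,4)@(19, 9): e=[0,-52,104] → ·  [on edge]
    (5,5)@(11, 11): e=[18,42,-8] → ·
    (6,5)@(13, 11): e=[16,20,16] → #
    (7,5)@(15, 11): e=[14,-2,40] → ·
    (6,6)@(13, 13): e=[26,26,0] → #  [on edge]
    (8,9)@(17, 19): e=[52,0,0] → #  [on edge]
  covered (8 px):
    · · · · · · · · · ·
    · · · · · · · · · ·
    · · · · · · · · · ·
    · · · · # · · · · ·
    · · · · · # # · · ·
    · · · · · · # · · ·
    · · · · · · # # · ·
    · · · · · · · # · ·
    · · · · · · · · · ·
    · · · · · · · · # ·

Result: 8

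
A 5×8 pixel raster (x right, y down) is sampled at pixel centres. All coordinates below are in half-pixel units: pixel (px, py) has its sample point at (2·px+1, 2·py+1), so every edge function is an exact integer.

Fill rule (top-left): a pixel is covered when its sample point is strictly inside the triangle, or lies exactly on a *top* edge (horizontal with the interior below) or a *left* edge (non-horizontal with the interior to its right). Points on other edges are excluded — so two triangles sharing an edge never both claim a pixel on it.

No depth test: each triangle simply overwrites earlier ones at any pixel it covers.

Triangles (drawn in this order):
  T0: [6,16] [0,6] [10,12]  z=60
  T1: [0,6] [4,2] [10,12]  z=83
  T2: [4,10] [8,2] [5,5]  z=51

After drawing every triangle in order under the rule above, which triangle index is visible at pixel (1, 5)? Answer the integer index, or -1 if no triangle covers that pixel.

T0:
  2·area = 64
  edge (6, 16)→(0, 6): d=(-6,-10) top-left  bias=+0
  edge (0, 6)→(10, 12): d=(10,6) right/bottom  bias=-1
  edge (10, 12)→(6, 16): d=(-4,4) right/bottom  bias=-1
    (0,3)@(1, 7): e=[4,4,56] → X
    (1,3)@(3, 7): e=[24,-8,48] → .
    (0,4)@(1, 9): e=[-8,24,48] → .
    (1,4)@(3, 9): e=[12,12,40] → X
    (2,4)@(5, 9): e=[32,0,32] → .  [on edge]
    (1,5)@(3, 11): e=[0,32,32] → X  [on edge]
    (2,5)@(5, 11): e=[20,20,24] → X
    (3,5)@(7, 11): e=[40,8,16] → X
    (4,5)@(9, 11): e=[60,-4,8] → .
    (1,6)@(3, 13): e=[-12,52,24] → .
    (2,6)@(5, 13): e=[8,40,16] → X
    (4,6)@(9, 13): e=[48,16,0] → .  [on edge]
    (3,7)@(7, 15): e=[16,48,0] → .  [on edge]
  covered (7 px):
    . . . . .
    . . . . .
    . . . . .
    X . . . .
    . X . . .
    . X X X .
    . . X X .
    . . . . .
T1:
  2·area = 64
  edge (0, 6)→(4, 2): d=(4,-4) top-left  bias=+0
  edge (4, 2)→(10, 12): d=(6,10) right/bottom  bias=-1
  edge (10, 12)→(0, 6): d=(-10,-6) top-left  bias=+0
    (2,0)@(5, 1): e=[0,-16,80] → .  [on edge]
    (1,1)@(3, 3): e=[0,16,48] → X  [on edge]
    (2,1)@(5, 3): e=[8,-4,60] → .
    (0,2)@(1, 5): e=[0,48,16] → X  [on edge]
    (2,2)@(5, 5): e=[16,8,40] → X
    (3,2)@(7, 5): e=[24,-12,52] → .
    (0,3)@(1, 7): e=[8,60,-4] → .
    (1,3)@(3, 7): e=[16,40,8] → X
    (3,3)@(7, 7): e=[32,0,32] → .  [on edge]
    (1,4)@(3, 9): e=[24,52,-12] → .
    (2,4)@(5, 9): e=[32,32,0] → X  [on edge]
    (3,4)@(7, 9): e=[40,12,12] → X
  covered (9 px):
    . . . . .
    . X . . .
    X X X . .
    . X X . .
    . . X X .
    . . . . X
    . . . . .
    . . . . .
T2:
  2·area = 12  (B↔C swapped to make it positive)
  edge (4, 10)→(5, 5): d=(1,-5) top-left  bias=+0
  edge (5, 5)→(8, 2): d=(3,-3) top-left  bias=+0
  edge (8, 2)→(4, 10): d=(-4,8) right/bottom  bias=-1
    (4,0)@(9, 1): e=[16,0,-4] → .  [on edge]
    (3,1)@(7, 3): e=[8,0,4] → X  [on edge]
    (4,1)@(9, 3): e=[18,6,-12] → .
    (2,2)@(5, 5): e=[0,0,12] → X  [on edge]
    (3,2)@(7, 5): e=[10,6,-4] → .
    (1,3)@(3, 7): e=[-8,0,20] → .  [on edge]
    (2,3)@(5, 7): e=[2,6,4] → X
    (3,3)@(7, 7): e=[12,12,-12] → .
    (0,4)@(1, 9): e=[-16,0,28] → .  [on edge]
    (2,4)@(5, 9): e=[4,12,-4] → .
    (1,7)@(3, 15): e=[0,24,-12] → .  [on edge]
  covered (3 px):
    . . . . .
    . . . X .
    . . X . .
    . . X . .
    . . . . .
    . . . . .
    . . . . .
    . . . . .

Z-buffer (winner per pixel, '.' = empty):
  . . . . .
  . 1 . 2 .
  1 1 2 . .
  0 1 2 . .
  . 0 1 1 .
  . 0 0 0 1
  . . 0 0 .
  . . . . .

Answer: 0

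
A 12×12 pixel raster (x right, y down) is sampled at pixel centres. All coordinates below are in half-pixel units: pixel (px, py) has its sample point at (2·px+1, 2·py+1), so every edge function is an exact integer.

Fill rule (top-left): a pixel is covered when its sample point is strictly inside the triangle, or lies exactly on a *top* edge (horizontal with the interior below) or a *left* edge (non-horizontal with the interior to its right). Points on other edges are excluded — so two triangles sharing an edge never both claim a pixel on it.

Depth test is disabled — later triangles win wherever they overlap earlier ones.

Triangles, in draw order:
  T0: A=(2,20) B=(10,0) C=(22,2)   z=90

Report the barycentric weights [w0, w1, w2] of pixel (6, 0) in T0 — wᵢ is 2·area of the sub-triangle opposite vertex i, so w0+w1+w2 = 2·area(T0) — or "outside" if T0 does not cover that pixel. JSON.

T0:
  2·area = 256
  edge (2, 20)→(10, 0): d=(8,-20) top-left  bias=+0
  edge (10, 0)→(22, 2): d=(12,2) right/bottom  bias=-1
  edge (22, 2)→(2, 20): d=(-20,18) right/bottom  bias=-1
    (5,0)@(11, 1): e=[28,10,218] → X
    (6,0)@(13, 1): e=[68,6,182] → X
    (7,0)@(15, 1): e=[108,2,146] → X
    (8,0)@(17, 1): e=[148,-2,110] → .
    (4,1)@(9, 3): e=[4,38,214] → X
    (8,1)@(17, 3): e=[164,22,70] → X
    (9,1)@(19, 3): e=[204,18,34] → X
    (10,1)@(21, 3): e=[244,14,-2] → .
    (4,2)@(9, 5): e=[20,62,174] → X
    (9,2)@(19, 5): e=[220,42,-6] → .
    (4,3)@(9, 7): e=[36,86,134] → X
    (8,3)@(17, 7): e=[196,70,-10] → .
  covered (32 px):
    . . . . . X X X . . . .
    . . . . X X X X X X . .
    . . . . X X X X X . . .
    . . . . X X X X . . . .
    . . . X X X X . . . . .
    . . . X X X . . . . . .
    . . X X X . . . . . . .
    . . X X . . . . . . . .
    . . X . . . . . . . . .
    . X . . . . . . . . . .
    . . . . . . . . . . . .
    . . . . . . . . . . . .

Result: [6,182,68]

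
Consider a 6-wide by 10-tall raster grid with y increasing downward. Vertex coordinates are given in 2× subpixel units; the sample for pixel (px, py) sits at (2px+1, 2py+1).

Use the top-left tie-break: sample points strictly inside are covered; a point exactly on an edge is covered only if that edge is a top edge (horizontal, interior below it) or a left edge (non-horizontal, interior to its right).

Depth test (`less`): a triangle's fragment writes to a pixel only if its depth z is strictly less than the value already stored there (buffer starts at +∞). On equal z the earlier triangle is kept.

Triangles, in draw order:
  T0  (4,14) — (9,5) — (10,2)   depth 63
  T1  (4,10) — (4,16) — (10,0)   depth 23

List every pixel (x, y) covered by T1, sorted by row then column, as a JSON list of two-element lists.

T0:
  2·area = 6  (B↔C swapped to make it positive)
  edge (4, 14)→(10, 2): d=(6,-12) top-left  bias=+0
  edge (10, 2)→(9, 5): d=(-1,3) right/bottom  bias=-1
  edge (9, 5)→(4, 14): d=(-5,9) right/bottom  bias=-1
    (4,2)@(9, 5): e=[6,0,0] → .  [on edge]
    (3,5)@(7, 11): e=[18,0,-12] → .  [on edge]
    (2,8)@(5, 17): e=[30,0,-24] → .  [on edge]
  covered (0 px):
    . . . . . .
    . . . . . .
    . . . . . .
    . . . . . .
    . . . . . .
    . . . . . .
    . . . . . .
    . . . . . .
    . . . . . .
    . . . . . .
T1:
  2·area = 36  (B↔C swapped to make it positive)
  edge (4, 10)→(10, 0): d=(6,-10) top-left  bias=+0
  edge (10, 0)→(4, 16): d=(-6,16) right/bottom  bias=-1
  edge (4, 16)→(4, 10): d=(0,-6) top-left  bias=+0
    (3,2)@(7, 5): e=[0,18,18] → X  [on edge]
    (4,2)@(9, 5): e=[20,-14,30] → .
    (3,3)@(7, 7): e=[12,6,18] → X
    (4,3)@(9, 7): e=[32,-26,30] → .
    (2,4)@(5, 9): e=[4,26,6] → X
    (3,4)@(7, 9): e=[24,-6,18] → .
    (2,5)@(5, 11): e=[16,14,6] → X
    (3,5)@(7, 11): e=[36,-18,18] → .
    (2,6)@(5, 13): e=[28,2,6] → X
    (3,6)@(7, 13): e=[48,-30,18] → .
    (0,7)@(1, 15): e=[0,54,-18] → .  [on edge]
    (2,7)@(5, 15): e=[40,-10,6] → .
  covered (5 px):
    . . . . . .
    . . . . . .
    . . . X . .
    . . . X . .
    . . X . . .
    . . X . . .
    . . X . . .
    . . . . . .
    . . . . . .
    . . . . . .

Answer: [[3,2],[3,3],[2,4],[2,5],[2,6]]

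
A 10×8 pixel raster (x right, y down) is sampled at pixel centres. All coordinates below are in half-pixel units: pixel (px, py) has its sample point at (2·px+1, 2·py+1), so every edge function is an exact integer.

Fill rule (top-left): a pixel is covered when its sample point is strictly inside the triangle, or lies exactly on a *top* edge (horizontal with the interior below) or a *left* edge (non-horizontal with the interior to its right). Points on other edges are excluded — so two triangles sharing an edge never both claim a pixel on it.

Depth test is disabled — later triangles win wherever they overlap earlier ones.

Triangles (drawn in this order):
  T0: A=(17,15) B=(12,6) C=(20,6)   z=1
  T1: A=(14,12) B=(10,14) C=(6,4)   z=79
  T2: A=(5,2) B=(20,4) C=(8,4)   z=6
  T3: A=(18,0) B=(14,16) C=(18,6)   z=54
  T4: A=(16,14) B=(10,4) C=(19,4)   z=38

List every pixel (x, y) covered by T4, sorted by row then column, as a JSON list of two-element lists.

T0:
  2·area = 72
  edge (17, 15)→(12, 6): d=(-5,-9) top-left  bias=+0
  edge (12, 6)→(20, 6): d=(8,0) top-left  bias=+0
  edge (20, 6)→(17, 15): d=(-3,9) right/bottom  bias=-1
    (6,3)@(13, 7): e=[4,8,60] → X
    (7,3)@(15, 7): e=[22,8,42] → X
    (8,3)@(17, 7): e=[40,8,24] → X
    (9,3)@(19, 7): e=[58,8,6] → X
    (6,4)@(13, 9): e=[-6,24,54] → .
    (7,4)@(15, 9): e=[12,24,36] → X
    (9,4)@(19, 9): e=[48,24,0] → .  [on edge]
    (7,5)@(15, 11): e=[2,40,30] → X
    (9,5)@(19, 11): e=[38,40,-6] → .
    (7,6)@(15, 13): e=[-8,56,24] → .
    (8,6)@(17, 13): e=[10,56,6] → X
    (9,6)@(19, 13): e=[28,56,-12] → .
    (8,7)@(17, 15): e=[0,72,0] → .  [on edge]
  covered (9 px):
    . . . . . . . . . .
    . . . . . . . . . .
    . . . . . . . . . .
    . . . . . . X X X X
    . . . . . . . X X .
    . . . . . . . X X .
    . . . . . . . . X .
    . . . . . . . . . .
T1:
  2·area = 48
  edge (14, 12)→(10, 14): d=(-4,2) right/bottom  bias=-1
  edge (10, 14)→(6, 4): d=(-4,-10) top-left  bias=+0
  edge (6, 4)→(14, 12): d=(8,8) right/bottom  bias=-1
    (1,0)@(3, 1): e=[66,-18,0] → .  [on edge]
    (2,1)@(5, 3): e=[54,-6,0] → .  [on edge]
    (3,2)@(7, 5): e=[42,6,0] → .  [on edge]
    (4,3)@(9, 7): e=[30,18,0] → .  [on edge]
    (4,4)@(9, 9): e=[22,10,16] → X
    (5,4)@(11, 9): e=[18,30,0] → .  [on edge]
    (4,5)@(9, 11): e=[14,2,32] → X
    (5,5)@(11, 11): e=[10,22,16] → X
    (6,5)@(13, 11): e=[6,42,0] → .  [on edge]
    (4,6)@(9, 13): e=[6,-6,48] → .
    (5,6)@(11, 13): e=[2,14,32] → X
    (6,6)@(13, 13): e=[-2,34,16] → .
    (7,6)@(15, 13): e=[-6,54,0] → .  [on edge]
    (8,7)@(17, 15): e=[-18,66,0] → .  [on edge]
  covered (4 px):
    . . . . . . . . . .
    . . . . . . . . . .
    . . . . . . . . . .
    . . . . . . . . . .
    . . . . X . . . . .
    . . . . X X . . . .
    . . . . . X . . . .
    . . . . . . . . . .
T2:
  2·area = 24
  edge (5, 2)→(20, 4): d=(15,2) right/bottom  bias=-1
  edge (20, 4)→(8, 4): d=(-12,0) right/bottom  bias=-1
  edge (8, 4)→(5, 2): d=(-3,-2) top-left  bias=+0
    (3,1)@(7, 3): e=[11,12,1] → X
    (4,1)@(9, 3): e=[7,12,5] → X
    (5,1)@(11, 3): e=[3,12,9] → X
    (6,1)@(13, 3): e=[-1,12,13] → .
    (3,2)@(7, 5): e=[41,-12,-5] → .
    (4,2)@(9, 5): e=[37,-12,-1] → .
    (5,2)@(11, 5): e=[33,-12,3] → .
  covered (3 px):
    . . . . . . . . . .
    . . . X X X . . . .
    . . . . . . . . . .
    . . . . . . . . . .
    . . . . . . . . . .
    . . . . . . . . . .
    . . . . . . . . . .
    . . . . . . . . . .
T3:
  2·area = 24  (B↔C swapped to make it positive)
  edge (18, 0)→(18, 6): d=(0,6) right/bottom  bias=-1
  edge (18, 6)→(14, 16): d=(-4,10) right/bottom  bias=-1
  edge (14, 16)→(18, 0): d=(4,-16) top-left  bias=+0
    (8,2)@(17, 5): e=[6,14,4] → X
    (9,2)@(19, 5): e=[-6,-6,36] → .
    (8,3)@(17, 7): e=[6,6,12] → X
    (9,3)@(19, 7): e=[-6,-14,44] → .
    (8,4)@(17, 9): e=[6,-2,20] → .
    (7,6)@(15, 13): e=[18,2,4] → X
    (8,6)@(17, 13): e=[6,-18,36] → .
    (7,7)@(15, 15): e=[18,-6,12] → .
  covered (3 px):
    . . . . . . . . . .
    . . . . . . . . . .
    . . . . . . . . X .
    . . . . . . . . X .
    . . . . . . . . . .
    . . . . . . . . . .
    . . . . . . . X . .
    . . . . . . . . . .
T4:
  2·area = 90
  edge (16, 14)→(10, 4): d=(-6,-10) top-left  bias=+0
  edge (10, 4)→(19, 4): d=(9,0) top-left  bias=+0
  edge (19, 4)→(16, 14): d=(-3,10) right/bottom  bias=-1
    (5,2)@(11, 5): e=[4,9,77] → X
    (6,2)@(13, 5): e=[24,9,57] → X
    (7,2)@(15, 5): e=[44,9,37] → X
    (8,2)@(17, 5): e=[64,9,17] → X
    (9,2)@(19, 5): e=[84,9,-3] → .
    (5,3)@(11, 7): e=[-8,27,71] → .
    (6,3)@(13, 7): e=[12,27,51] → X
    (9,3)@(19, 7): e=[72,27,-9] → .
    (6,4)@(13, 9): e=[0,45,45] → X  [on edge]
    (9,4)@(19, 9): e=[60,45,-15] → .
    (6,5)@(13, 11): e=[-12,63,39] → .
    (7,5)@(15, 11): e=[8,63,19] → X
  covered (11 px):
    . . . . . . . . . .
    . . . . . . . . . .
    . . . . . X X X X .
    . . . . . . X X X .
    . . . . . . X X X .
    . . . . . . . X . .
    . . . . . . . . . .
    . . . . . . . . . .

Result: [[5,2],[6,2],[7,2],[8,2],[6,3],[7,3],[8,3],[6,4],[7,4],[8,4],[7,5]]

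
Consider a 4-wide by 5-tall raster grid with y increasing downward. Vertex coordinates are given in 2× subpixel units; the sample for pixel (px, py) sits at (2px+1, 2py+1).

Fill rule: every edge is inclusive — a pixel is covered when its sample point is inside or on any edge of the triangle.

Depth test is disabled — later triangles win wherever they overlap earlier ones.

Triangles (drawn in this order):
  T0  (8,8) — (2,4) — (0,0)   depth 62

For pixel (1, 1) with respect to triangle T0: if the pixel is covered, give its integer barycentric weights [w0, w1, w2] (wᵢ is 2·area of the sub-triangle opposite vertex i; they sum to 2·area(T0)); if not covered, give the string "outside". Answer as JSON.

T0:
  2·area = 16
  edge (8, 8)→(2, 4): d=(-6,-4) inclusive
  edge (2, 4)→(0, 0): d=(-2,-4) inclusive
  edge (0, 0)→(8, 8): d=(8,8) inclusive
    (0,0)@(1, 1): e=[14,2,0] → X  [on edge]
    (1,0)@(3, 1): e=[22,10,-16] → .
    (0,1)@(1, 3): e=[2,-2,16] → .
    (1,1)@(3, 3): e=[10,6,0] → X  [on edge]
    (2,1)@(5, 3): e=[18,14,-16] → .
    (1,2)@(3, 5): e=[-2,2,16] → .
    (2,2)@(5, 5): e=[6,10,0] → X  [on edge]
    (3,2)@(7, 5): e=[14,18,-16] → .
    (2,3)@(5, 7): e=[-6,6,16] → .
    (3,3)@(7, 7): e=[2,14,0] → X  [on edge]
    (3,4)@(7, 9): e=[-10,10,16] → .
  covered (4 px):
    X . . .
    . X . .
    . . X .
    . . . X
    . . . .

Result: [6,0,10]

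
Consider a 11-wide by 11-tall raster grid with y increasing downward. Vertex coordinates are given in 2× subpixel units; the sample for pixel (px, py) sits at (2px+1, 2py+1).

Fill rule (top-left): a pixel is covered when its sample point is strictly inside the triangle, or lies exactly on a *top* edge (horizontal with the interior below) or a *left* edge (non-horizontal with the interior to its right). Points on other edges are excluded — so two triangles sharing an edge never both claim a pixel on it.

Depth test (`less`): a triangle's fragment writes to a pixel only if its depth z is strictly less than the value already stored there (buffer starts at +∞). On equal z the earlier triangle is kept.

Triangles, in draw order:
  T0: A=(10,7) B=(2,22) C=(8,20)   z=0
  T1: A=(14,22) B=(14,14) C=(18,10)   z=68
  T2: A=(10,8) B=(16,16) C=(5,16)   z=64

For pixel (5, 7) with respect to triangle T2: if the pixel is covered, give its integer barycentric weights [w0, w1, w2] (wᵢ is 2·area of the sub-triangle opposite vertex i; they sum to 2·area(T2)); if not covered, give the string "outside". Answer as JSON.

T0:
  2·area = 74  (B↔C swapped to make it positive)
  edge (10, 7)→(8, 20): d=(-2,13) right/bottom  bias=-1
  edge (8, 20)→(2, 22): d=(-6,2) right/bottom  bias=-1
  edge (2, 22)→(10, 7): d=(8,-15) top-left  bias=+0
    (4,4)@(9, 9): e=[9,64,1] → #
    (5,4)@(11, 9): e=[-17,60,31] → ·
    (4,5)@(9, 11): e=[5,52,17] → #
    (5,5)@(11, 11): e=[-21,48,47] → ·
    (3,6)@(7, 13): e=[27,44,3] → #
    (5,6)@(11, 13): e=[-25,36,63] → ·
    (3,7)@(7, 15): e=[23,32,19] → #
    (4,7)@(9, 15): e=[-3,28,49] → ·
    (2,8)@(5, 17): e=[45,24,5] → #
    (4,8)@(9, 17): e=[-7,16,65] → ·
    (8,8)@(17, 17): e=[-111,0,185] → ·  [on edge]
    (2,9)@(5, 19): e=[41,12,21] → #
    (5,9)@(11, 19): e=[-37,0,111] → ·  [on edge]
    (2,10)@(5, 21): e=[37,0,37] → ·  [on edge]
  covered (10 px):
    · · · · · · · · · · ·
    · · · · · · · · · · ·
    · · · · · · · · · · ·
    · · · · · · · · · · ·
    · · · · # · · · · · ·
    · · · · # · · · · · ·
    · · · # # · · · · · ·
    · · · # · · · · · · ·
    · · # # · · · · · · ·
    · · # # · · · · · · ·
    · # · · · · · · · · ·
T1:
  2·area = 32
  edge (14, 22)→(14, 14): d=(0,-8) top-left  bias=+0
  edge (14, 14)→(18, 10): d=(4,-4) top-left  bias=+0
  edge (18, 10)→(14, 22): d=(-4,12) right/bottom  bias=-1
    (10,0)@(21, 1): e=[56,-24,0] → ·  [on edge]
    (9,3)@(19, 7): e=[40,-8,0] → ·  [on edge]
    (10,3)@(21, 7): e=[56,0,-24] → ·  [on edge]
    (9,4)@(19, 9): e=[40,0,-8] → ·  [on edge]
    (8,5)@(17, 11): e=[24,0,8] → #  [on edge]
    (9,5)@(19, 11): e=[40,8,-16] → ·
    (7,6)@(15, 13): e=[8,0,24] → #  [on edge]
    (8,6)@(17, 13): e=[24,8,0] → ·  [on edge]
    (6,7)@(13, 15): e=[-8,0,40] → ·  [on edge]
    (7,7)@(15, 15): e=[8,8,16] → #
    (8,7)@(17, 15): e=[24,16,-8] → ·
    (5,8)@(11, 17): e=[-24,0,56] → ·  [on edge]
    (4,9)@(9, 19): e=[-40,0,72] → ·  [on edge]
    (7,9)@(15, 19): e=[8,24,0] → ·  [on edge]
    (3,10)@(7, 21): e=[-56,0,88] → ·  [on edge]
  covered (4 px):
    · · · · · · · · · · ·
    · · · · · · · · · · ·
    · · · · · · · · · · ·
    · · · · · · · · · · ·
    · · · · · · · · · · ·
    · · · · · · · · # · ·
    · · · · · · · # · · ·
    · · · · · · · # · · ·
    · · · · · · · # · · ·
    · · · · · · · · · · ·
    · · · · · · · · · · ·
T2:
  2·area = 88
  edge (10, 8)→(16, 16): d=(6,8) right/bottom  bias=-1
  edge (16, 16)→(5, 16): d=(-11,0) right/bottom  bias=-1
  edge (5, 16)→(10, 8): d=(5,-8) top-left  bias=+0
    (4,5)@(9, 11): e=[26,55,7] → #
    (5,5)@(11, 11): e=[10,55,23] → #
    (6,5)@(13, 11): e=[-6,55,39] → ·
    (3,6)@(7, 13): e=[54,33,1] → #
    (6,6)@(13, 13): e=[6,33,49] → #
    (7,6)@(15, 13): e=[-10,33,65] → ·
    (3,7)@(7, 15): e=[66,11,11] → #
    (7,7)@(15, 15): e=[2,11,75] → #
    (8,7)@(17, 15): e=[-14,11,91] → ·
    (3,8)@(7, 17): e=[78,-11,21] → ·
    (4,8)@(9, 17): e=[62,-11,37] → ·
    (5,8)@(11, 17): e=[46,-11,53] → ·
  covered (11 px):
    · · · · · · · · · · ·
    · · · · · · · · · · ·
    · · · · · · · · · · ·
    · · · · · · · · · · ·
    · · · · · · · · · · ·
    · · · · # # · · · · ·
    · · · # # # # · · · ·
    · · · # # # # # · · ·
    · · · · · · · · · · ·
    · · · · · · · · · · ·
    · · · · · · · · · · ·

Final: [11,43,34]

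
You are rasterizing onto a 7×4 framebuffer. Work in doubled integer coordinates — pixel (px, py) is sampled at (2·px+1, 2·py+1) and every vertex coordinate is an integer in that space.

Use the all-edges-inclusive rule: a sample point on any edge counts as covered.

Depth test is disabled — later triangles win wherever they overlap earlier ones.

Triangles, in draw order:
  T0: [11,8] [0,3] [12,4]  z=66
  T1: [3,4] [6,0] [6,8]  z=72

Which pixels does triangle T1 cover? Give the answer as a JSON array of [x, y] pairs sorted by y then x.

T0:
  2·area = 49
  edge (11, 8)→(0, 3): d=(-11,-5) inclusive
  edge (0, 3)→(12, 4): d=(12,1) inclusive
  edge (12, 4)→(11, 8): d=(-1,4) inclusive
    (2,2)@(5, 5): e=[3,19,27] → #
    (3,2)@(7, 5): e=[13,17,19] → #
    (4,2)@(9, 5): e=[23,15,11] → #
    (5,2)@(11, 5): e=[33,13,3] → #
    (6,2)@(13, 5): e=[43,11,-5] → ·
    (2,3)@(5, 7): e=[-19,43,25] → ·
    (3,3)@(7, 7): e=[-9,41,17] → ·
    (4,3)@(9, 7): e=[1,39,9] → #
    (6,3)@(13, 7): e=[21,35,-7] → ·
  covered (6 px):
    · · · · · · ·
    · · · · · · ·
    · · # # # # ·
    · · · · # # ·
T1:
  2·area = 24
  edge (3, 4)→(6, 0): d=(3,-4) inclusive
  edge (6, 0)→(6, 8): d=(0,8) inclusive
  edge (6, 8)→(3, 4): d=(-3,-4) inclusive
    (2,1)@(5, 3): e=[5,8,11] → #
    (3,1)@(7, 3): e=[13,-8,19] → ·
    (2,2)@(5, 5): e=[11,8,5] → #
    (3,2)@(7, 5): e=[19,-8,13] → ·
    (2,3)@(5, 7): e=[17,8,-1] → ·
  covered (2 px):
    · · · · · · ·
    · · # · · · ·
    · · # · · · ·
    · · · · · · ·

Result: [[2,1],[2,2]]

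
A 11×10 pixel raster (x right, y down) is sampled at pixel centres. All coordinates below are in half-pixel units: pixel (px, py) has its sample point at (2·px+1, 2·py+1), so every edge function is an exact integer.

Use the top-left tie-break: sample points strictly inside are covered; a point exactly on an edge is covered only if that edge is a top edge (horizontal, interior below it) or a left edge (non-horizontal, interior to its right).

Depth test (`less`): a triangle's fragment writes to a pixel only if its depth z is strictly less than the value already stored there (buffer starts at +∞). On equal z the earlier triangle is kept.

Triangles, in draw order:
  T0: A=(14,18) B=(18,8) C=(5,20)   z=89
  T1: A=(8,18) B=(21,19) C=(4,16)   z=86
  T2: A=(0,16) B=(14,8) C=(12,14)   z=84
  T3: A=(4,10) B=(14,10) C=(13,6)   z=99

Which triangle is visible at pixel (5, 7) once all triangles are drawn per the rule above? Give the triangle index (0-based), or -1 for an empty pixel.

T0:
  2·area = 82  (B↔C swapped to make it positive)
  edge (14, 18)→(5, 20): d=(-9,2) right/bottom  bias=-1
  edge (5, 20)→(18, 8): d=(13,-12) top-left  bias=+0
  edge (18, 8)→(14, 18): d=(-4,10) right/bottom  bias=-1
    (8,4)@(17, 9): e=[75,1,6] → #
    (9,4)@(19, 9): e=[71,25,-14] → ·
    (7,5)@(15, 11): e=[61,3,18] → #
    (8,5)@(17, 11): e=[57,27,-2] → ·
    (6,6)@(13, 13): e=[47,5,30] → #
    (8,6)@(17, 13): e=[39,53,-10] → ·
    (5,7)@(11, 15): e=[33,7,42] → #
    (8,7)@(17, 15): e=[21,79,-18] → ·
    (4,8)@(9, 17): e=[19,9,54] → #
    (7,8)@(15, 17): e=[7,81,-6] → ·
    (3,9)@(7, 19): e=[5,11,66] → #
    (5,9)@(11, 19): e=[-3,59,26] → ·
  covered (12 px):
    · · · · · · · · · · ·
    · · · · · · · · · · ·
    · · · · · · · · · · ·
    · · · · · · · · · · ·
    · · · · · · · · # · ·
    · · · · · · · # · · ·
    · · · · · · # # · · ·
    · · · · · # # # · · ·
    · · · · # # # · · · ·
    · · · # # · · · · · ·
T1:
  2·area = 22  (B↔C swapped to make it positive)
  edge (8, 18)→(4, 16): d=(-4,-2) top-left  bias=+0
  edge (4, 16)→(21, 19): d=(17,3) right/bottom  bias=-1
  edge (21, 19)→(8, 18): d=(-13,-1) top-left  bias=+0
    (3,8)@(7, 17): e=[2,8,12] → #
    (4,8)@(9, 17): e=[6,2,14] → #
    (5,8)@(11, 17): e=[10,-4,16] → ·
    (3,9)@(7, 19): e=[-6,42,-14] → ·
    (4,9)@(9, 19): e=[-2,36,-12] → ·
    (10,9)@(21, 19): e=[22,0,0] → ·  [on edge]
  covered (2 px):
    · · · · · · · · · · ·
    · · · · · · · · · · ·
    · · · · · · · · · · ·
    · · · · · · · · · · ·
    · · · · · · · · · · ·
    · · · · · · · · · · ·
    · · · · · · · · · · ·
    · · · · · · · · · · ·
    · · · # # · · · · · ·
    · · · · · · · · · · ·
T2:
  2·area = 68
  edge (0, 16)→(14, 8): d=(14,-8) top-left  bias=+0
  edge (14, 8)→(12, 14): d=(-2,6) right/bottom  bias=-1
  edge (12, 14)→(0, 16): d=(-12,2) right/bottom  bias=-1
    (7,2)@(15, 5): e=[-34,0,102] → ·  [on edge]
    (6,4)@(13, 9): e=[6,4,58] → #
    (7,4)@(15, 9): e=[22,-8,54] → ·
    (4,5)@(9, 11): e=[2,24,42] → #
    (5,5)@(11, 11): e=[18,12,38] → #
    (6,5)@(13, 11): e=[34,0,34] → ·  [on edge]
    (3,6)@(7, 13): e=[14,32,22] → #
    (6,6)@(13, 13): e=[62,-4,10] → ·
    (1,7)@(3, 15): e=[10,52,6] → #
    (2,7)@(5, 15): e=[26,40,2] → #
    (3,7)@(7, 15): e=[42,28,-2] → ·
    (4,7)@(9, 15): e=[58,16,-6] → ·
    (5,8)@(11, 17): e=[102,0,-34] → ·  [on edge]
  covered (8 px):
    · · · · · · · · · · ·
    · · · · · · · · · · ·
    · · · · · · · · · · ·
    · · · · · · · · · · ·
    · · · · · · # · · · ·
    · · · · # # · · · · ·
    · · · # # # · · · · ·
    · # # · · · · · · · ·
    · · · · · · · · · · ·
    · · · · · · · · · · ·
T3:
  2·area = 40  (B↔C swapped to make it positive)
  edge (4, 10)→(13, 6): d=(9,-4) top-left  bias=+0
  edge (13, 6)→(14, 10): d=(1,4) right/bottom  bias=-1
  edge (14, 10)→(4, 10): d=(-10,0) right/bottom  bias=-1
    (5,3)@(11, 7): e=[1,9,30] → #
    (6,3)@(13, 7): e=[9,1,30] → #
    (7,3)@(15, 7): e=[17,-7,30] → ·
    (3,4)@(7, 9): e=[3,27,10] → #
    (4,4)@(9, 9): e=[11,19,10] → #
    (7,4)@(15, 9): e=[35,-5,10] → ·
    (3,5)@(7, 11): e=[21,29,-10] → ·
    (4,5)@(9, 11): e=[29,21,-10] → ·
    (5,5)@(11, 11): e=[37,13,-10] → ·
    (6,5)@(13, 11): e=[45,5,-10] → ·
  covered (6 px):
    · · · · · · · · · · ·
    · · · · · · · · · · ·
    · · · · · · · · · · ·
    · · · · · # # · · · ·
    · · · # # # # · · · ·
    · · · · · · · · · · ·
    · · · · · · · · · · ·
    · · · · · · · · · · ·
    · · · · · · · · · · ·
    · · · · · · · · · · ·

Z-buffer (winner per pixel, '.' = empty):
  . . . . . . . . . . .
  . . . . . . . . . . .
  . . . . . . . . . . .
  . . . . . 3 3 . . . .
  . . . 3 3 3 2 . 0 . .
  . . . . 2 2 . 0 . . .
  . . . 2 2 2 0 0 . . .
  . 2 2 . . 0 0 0 . . .
  . . . 1 1 0 0 . . . .
  . . . 0 0 . . . . . .

Result: 0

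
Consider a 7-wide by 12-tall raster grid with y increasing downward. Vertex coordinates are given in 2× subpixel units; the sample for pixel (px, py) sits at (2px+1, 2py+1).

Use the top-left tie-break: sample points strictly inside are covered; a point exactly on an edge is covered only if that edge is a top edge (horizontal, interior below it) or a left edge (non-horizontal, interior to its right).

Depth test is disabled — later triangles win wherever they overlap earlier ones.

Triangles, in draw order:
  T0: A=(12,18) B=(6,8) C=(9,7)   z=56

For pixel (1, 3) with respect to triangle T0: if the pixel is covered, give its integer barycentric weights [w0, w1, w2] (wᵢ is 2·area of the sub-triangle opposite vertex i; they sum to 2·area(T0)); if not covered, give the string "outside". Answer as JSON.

T0:
  2·area = 36
  edge (12, 18)→(6, 8): d=(-6,-10) top-left  bias=+0
  edge (6, 8)→(9, 7): d=(3,-1) top-left  bias=+0
  edge (9, 7)→(12, 18): d=(3,11) right/bottom  bias=-1
    (1,1)@(3, 3): e=[0,-18,54] → ·  [on edge]
    (4,3)@(9, 7): e=[36,0,0] → ·  [on edge]
    (1,4)@(3, 9): e=[-36,0,72] → ·  [on edge]
    (3,4)@(7, 9): e=[4,4,28] → #
    (4,4)@(9, 9): e=[24,6,6] → #
    (5,4)@(11, 9): e=[44,8,-16] → ·
    (3,5)@(7, 11): e=[-8,10,34] → ·
    (4,5)@(9, 11): e=[12,12,12] → #
    (5,5)@(11, 11): e=[32,14,-10] → ·
    (4,6)@(9, 13): e=[0,18,18] → #  [on edge]
    (5,6)@(11, 13): e=[20,20,-4] → ·
    (4,7)@(9, 15): e=[-12,24,24] → ·
  covered (5 px):
    · · · · · · ·
    · · · · · · ·
    · · · · · · ·
    · · · · · · ·
    · · · # # · ·
    · · · · # · ·
    · · · · # · ·
    · · · · · # ·
    · · · · · · ·
    · · · · · · ·
    · · · · · · ·
    · · · · · · ·

Final: "outside"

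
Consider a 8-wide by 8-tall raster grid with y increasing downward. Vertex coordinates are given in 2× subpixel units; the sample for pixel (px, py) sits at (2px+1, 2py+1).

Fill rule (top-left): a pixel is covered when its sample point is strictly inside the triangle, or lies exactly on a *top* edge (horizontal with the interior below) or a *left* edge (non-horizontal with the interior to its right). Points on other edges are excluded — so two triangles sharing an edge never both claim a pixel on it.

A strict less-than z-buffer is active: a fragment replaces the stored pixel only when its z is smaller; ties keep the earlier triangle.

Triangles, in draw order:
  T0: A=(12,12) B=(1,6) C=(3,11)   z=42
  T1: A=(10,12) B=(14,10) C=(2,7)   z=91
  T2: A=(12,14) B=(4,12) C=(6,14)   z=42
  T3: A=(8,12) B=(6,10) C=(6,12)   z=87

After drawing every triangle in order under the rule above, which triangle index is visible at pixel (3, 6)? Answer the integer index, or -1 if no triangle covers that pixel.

T0:
  2·area = 43  (B↔C swapped to make it positive)
  edge (12, 12)→(3, 11): d=(-9,-1) top-left  bias=+0
  edge (3, 11)→(1, 6): d=(-2,-5) top-left  bias=+0
  edge (1, 6)→(12, 12): d=(11,6) right/bottom  bias=-1
    (1,4)@(3, 9): e=[18,4,21] → X
    (2,4)@(5, 9): e=[20,14,9] → X
    (3,4)@(7, 9): e=[22,24,-3] → .
    (1,5)@(3, 11): e=[0,0,43] → X  [on edge]
    (3,5)@(7, 11): e=[4,20,19] → X
    (4,5)@(9, 11): e=[6,30,7] → X
    (5,5)@(11, 11): e=[8,40,-5] → .
    (1,6)@(3, 13): e=[-18,-4,65] → .
    (2,6)@(5, 13): e=[-16,6,53] → .
    (3,6)@(7, 13): e=[-14,16,41] → .
    (4,6)@(9, 13): e=[-12,26,29] → .
  covered (6 px):
    . . . . . . . .
    . . . . . . . .
    . . . . . . . .
    . . . . . . . .
    . X X . . . . .
    . X X X X . . .
    . . . . . . . .
    . . . . . . . .
T1:
  2·area = 36  (B↔C swapped to make it positive)
  edge (10, 12)→(2, 7): d=(-8,-5) top-left  bias=+0
  edge (2, 7)→(14, 10): d=(12,3) right/bottom  bias=-1
  edge (14, 10)→(10, 12): d=(-4,2) right/bottom  bias=-1
    (3,4)@(7, 9): e=[9,9,18] → X
    (4,4)@(9, 9): e=[19,3,14] → X
    (5,4)@(11, 9): e=[29,-3,10] → .
    (3,5)@(7, 11): e=[-7,33,10] → .
    (4,5)@(9, 11): e=[3,27,6] → X
    (5,5)@(11, 11): e=[13,21,2] → X
    (6,5)@(13, 11): e=[23,15,-2] → .
    (4,6)@(9, 13): e=[-13,51,-2] → .
    (5,6)@(11, 13): e=[-3,45,-6] → .
  covered (4 px):
    . . . . . . . .
    . . . . . . . .
    . . . . . . . .
    . . . . . . . .
    . . . X X . . .
    . . . . X X . .
    . . . . . . . .
    . . . . . . . .
T2:
  2·area = 12  (B↔C swapped to make it positive)
  edge (12, 14)→(6, 14): d=(-6,0) right/bottom  bias=-1
  edge (6, 14)→(4, 12): d=(-2,-2) top-left  bias=+0
  edge (4, 12)→(12, 14): d=(8,2) right/bottom  bias=-1
    (0,4)@(1, 9): e=[30,0,-18] → .  [on edge]
    (1,5)@(3, 11): e=[18,0,-6] → .  [on edge]
    (2,6)@(5, 13): e=[6,0,6] → X  [on edge]
    (3,6)@(7, 13): e=[6,4,2] → X
    (4,6)@(9, 13): e=[6,8,-2] → .
    (2,7)@(5, 15): e=[-6,-4,22] → .
    (3,7)@(7, 15): e=[-6,0,18] → .  [on edge]
  covered (2 px):
    . . . . . . . .
    . . . . . . . .
    . . . . . . . .
    . . . . . . . .
    . . . . . . . .
    . . . . . . . .
    . . X X . . . .
    . . . . . . . .
T3:
  2·area = 4  (B↔C swapped to make it positive)
  edge (8, 12)→(6, 12): d=(-2,0) right/bottom  bias=-1
  edge (6, 12)→(6, 10): d=(0,-2) top-left  bias=+0
  edge (6, 10)→(8, 12): d=(2,2) right/bottom  bias=-1
    (0,2)@(1, 5): e=[14,-10,0] → .  [on edge]
    (1,3)@(3, 7): e=[10,-6,0] → .  [on edge]
    (2,4)@(5, 9): e=[6,-2,0] → .  [on edge]
    (3,5)@(7, 11): e=[2,2,0] → .  [on edge]
    (4,6)@(9, 13): e=[-2,6,0] → .  [on edge]
    (5,7)@(11, 15): e=[-6,10,0] → .  [on edge]
  covered (0 px):
    . . . . . . . .
    . . . . . . . .
    . . . . . . . .
    . . . . . . . .
    . . . . . . . .
    . . . . . . . .
    . . . . . . . .
    . . . . . . . .

Z-buffer (winner per pixel, '.' = empty):
  . . . . . . . .
  . . . . . . . .
  . . . . . . . .
  . . . . . . . .
  . 0 0 1 1 . . .
  . 0 0 0 0 1 . .
  . . 2 2 . . . .
  . . . . . . . .

Answer: 2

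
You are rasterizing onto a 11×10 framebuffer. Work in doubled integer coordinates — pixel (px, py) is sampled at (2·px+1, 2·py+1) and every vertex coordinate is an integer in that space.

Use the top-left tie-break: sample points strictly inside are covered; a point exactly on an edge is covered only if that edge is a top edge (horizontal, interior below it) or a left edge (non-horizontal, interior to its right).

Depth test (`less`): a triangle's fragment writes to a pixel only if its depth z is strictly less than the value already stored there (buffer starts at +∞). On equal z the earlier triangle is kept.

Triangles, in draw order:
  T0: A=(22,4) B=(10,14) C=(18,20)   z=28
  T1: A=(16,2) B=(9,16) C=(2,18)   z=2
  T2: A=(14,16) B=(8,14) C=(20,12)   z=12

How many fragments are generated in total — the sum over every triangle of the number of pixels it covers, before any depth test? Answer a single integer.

T0:
  2·area = 152  (B↔C swapped to make it positive)
  edge (22, 4)→(18, 20): d=(-4,16) right/bottom  bias=-1
  edge (18, 20)→(10, 14): d=(-8,-6) top-left  bias=+0
  edge (10, 14)→(22, 4): d=(12,-10) top-left  bias=+0
    (10,2)@(21, 5): e=[12,138,2] → X
    (9,3)@(19, 7): e=[36,110,6] → X
    (8,4)@(17, 9): e=[60,82,10] → X
    (10,4)@(21, 9): e=[-4,106,50] → .
    (7,5)@(15, 11): e=[84,54,14] → X
    (10,5)@(21, 11): e=[-12,90,74] → .
    (6,6)@(13, 13): e=[108,26,18] → X
    (10,6)@(21, 13): e=[-20,74,98] → .
    (6,7)@(13, 15): e=[100,10,42] → X
    (10,7)@(21, 15): e=[-28,58,122] → .
    (6,8)@(13, 17): e=[92,-6,66] → .
    (7,8)@(15, 17): e=[60,6,86] → X
  covered (19 px):
    . . . . . . . . . . .
    . . . . . . . . . . .
    . . . . . . . . . . X
    . . . . . . . . . X X
    . . . . . . . . X X .
    . . . . . . . X X X .
    . . . . . . X X X X .
    . . . . . . X X X X .
    . . . . . . . X X . .
    . . . . . . . . X . .
T1:
  2·area = 84
  edge (16, 2)→(9, 16): d=(-7,14) right/bottom  bias=-1
  edge (9, 16)→(2, 18): d=(-7,2) right/bottom  bias=-1
  edge (2, 18)→(16, 2): d=(14,-16) top-left  bias=+0
    (6,3)@(13, 7): e=[7,55,22] → X
    (7,3)@(15, 7): e=[-21,51,54] → .
    (5,4)@(11, 9): e=[21,45,18] → X
    (6,4)@(13, 9): e=[-7,41,50] → .
    (4,5)@(9, 11): e=[35,35,14] → X
    (6,5)@(13, 11): e=[-21,27,78] → .
    (3,6)@(7, 13): e=[49,25,10] → X
    (5,6)@(11, 13): e=[-7,17,74] → .
    (2,7)@(5, 15): e=[63,15,6] → X
    (5,7)@(11, 15): e=[-21,3,102] → .
    (1,8)@(3, 17): e=[77,5,2] → X
    (3,8)@(7, 17): e=[21,-3,66] → .
  covered (11 px):
    . . . . . . . . . . .
    . . . . . . . . . . .
    . . . . . . . . . . .
    . . . . . . X . . . .
    . . . . . X . . . . .
    . . . . X X . . . . .
    . . . X X . . . . . .
    . . X X X . . . . . .
    . X X . . . . . . . .
    . . . . . . . . . . .
T2:
  2·area = 36
  edge (14, 16)→(8, 14): d=(-6,-2) top-left  bias=+0
  edge (8, 14)→(20, 12): d=(12,-2) top-left  bias=+0
  edge (20, 12)→(14, 16): d=(-6,4) right/bottom  bias=-1
    (2,6)@(5, 13): e=[0,-18,54] → .  [on edge]
    (7,6)@(15, 13): e=[20,2,14] → X
    (8,6)@(17, 13): e=[24,6,6] → X
    (9,6)@(19, 13): e=[28,10,-2] → .
    (5,7)@(11, 15): e=[0,18,18] → X  [on edge]
    (6,7)@(13, 15): e=[4,22,10] → X
    (8,7)@(17, 15): e=[12,30,-6] → .
    (5,8)@(11, 17): e=[-12,42,6] → .
    (6,8)@(13, 17): e=[-8,46,-2] → .
    (7,8)@(15, 17): e=[-4,50,-10] → .
    (8,8)@(17, 17): e=[0,54,-18] → .  [on edge]
  covered (5 px):
    . . . . . . . . . . .
    . . . . . . . . . . .
    . . . . . . . . . . .
    . . . . . . . . . . .
    . . . . . . . . . . .
    . . . . . . . . . . .
    . . . . . . . X X . .
    . . . . . X X X . . .
    . . . . . . . . . . .
    . . . . . . . . . . .

Result: 35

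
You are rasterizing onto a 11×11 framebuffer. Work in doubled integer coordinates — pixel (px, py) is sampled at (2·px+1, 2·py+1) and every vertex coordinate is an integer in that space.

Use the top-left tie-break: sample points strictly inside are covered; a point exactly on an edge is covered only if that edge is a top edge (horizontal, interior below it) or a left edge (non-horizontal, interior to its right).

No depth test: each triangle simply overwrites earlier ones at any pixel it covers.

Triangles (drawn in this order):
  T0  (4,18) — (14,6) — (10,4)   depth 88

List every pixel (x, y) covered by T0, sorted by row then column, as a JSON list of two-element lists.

T0:
  2·area = 68  (B↔C swapped to make it positive)
  edge (4, 18)→(10, 4): d=(6,-14) top-left  bias=+0
  edge (10, 4)→(14, 6): d=(4,2) right/bottom  bias=-1
  edge (14, 6)→(4, 18): d=(-10,12) right/bottom  bias=-1
    (5,2)@(11, 5): e=[20,2,46] → █
    (6,2)@(13, 5): e=[48,-2,22] → ·
    (4,3)@(9, 7): e=[4,14,50] → █
    (6,3)@(13, 7): e=[60,6,2] → █
    (7,3)@(15, 7): e=[88,2,-22] → ·
    (4,4)@(9, 9): e=[16,22,30] → █
    (6,4)@(13, 9): e=[72,14,-18] → ·
    (3,5)@(7, 11): e=[0,34,34] → █  [on edge]
    (5,5)@(11, 11): e=[56,26,-14] → ·
    (3,6)@(7, 13): e=[12,42,14] → █
    (4,6)@(9, 13): e=[40,38,-10] → ·
    (3,7)@(7, 15): e=[24,50,-6] → ·
  covered (9 px):
    · · · · · · · · · · ·
    · · · · · · · · · · ·
    · · · · · █ · · · · ·
    · · · · █ █ █ · · · ·
    · · · · █ █ · · · · ·
    · · · █ █ · · · · · ·
    · · · █ · · · · · · ·
    · · · · · · · · · · ·
    · · · · · · · · · · ·
    · · · · · · · · · · ·
    · · · · · · · · · · ·

Answer: [[5,2],[4,3],[5,3],[6,3],[4,4],[5,4],[3,5],[4,5],[3,6]]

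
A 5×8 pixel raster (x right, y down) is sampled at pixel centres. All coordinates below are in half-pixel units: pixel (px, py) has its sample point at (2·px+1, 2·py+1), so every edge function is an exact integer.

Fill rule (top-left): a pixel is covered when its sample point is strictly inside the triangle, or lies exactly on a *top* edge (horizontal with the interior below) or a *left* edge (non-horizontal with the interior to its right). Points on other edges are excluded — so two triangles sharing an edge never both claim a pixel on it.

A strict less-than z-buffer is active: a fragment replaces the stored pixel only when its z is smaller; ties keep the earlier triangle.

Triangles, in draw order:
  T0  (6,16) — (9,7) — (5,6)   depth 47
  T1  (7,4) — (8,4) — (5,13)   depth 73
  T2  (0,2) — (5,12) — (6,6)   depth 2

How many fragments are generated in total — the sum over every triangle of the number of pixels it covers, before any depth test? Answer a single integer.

T0:
  2·area = 39  (B↔C swapped to make it positive)
  edge (6, 16)→(5, 6): d=(-1,-10) top-left  bias=+0
  edge (5, 6)→(9, 7): d=(4,1) right/bottom  bias=-1
  edge (9, 7)→(6, 16): d=(-3,9) right/bottom  bias=-1
    (0,2)@(1, 5): e=[-39,0,78] → ·  [on edge]
    (3,3)@(7, 7): e=[19,2,18] → #
    (4,3)@(9, 7): e=[39,0,0] → ·  [on edge]
    (3,4)@(7, 9): e=[17,10,12] → #
    (4,4)@(9, 9): e=[37,8,-6] → ·
    (3,5)@(7, 11): e=[15,18,6] → #
    (4,5)@(9, 11): e=[35,16,-12] → ·
    (3,6)@(7, 13): e=[13,26,0] → ·  [on edge]
  covered (3 px):
    · · · · ·
    · · · · ·
    · · · · ·
    · · · # ·
    · · · # ·
    · · · # ·
    · · · · ·
    · · · · ·
T1:
  2·area = 9
  edge (7, 4)→(8, 4): d=(1,0) top-left  bias=+0
  edge (8, 4)→(5, 13): d=(-3,9) right/bottom  bias=-1
  edge (5, 13)→(7, 4): d=(2,-9) top-left  bias=+0
    (4,0)@(9, 1): e=[-3,0,12] → ·  [on edge]
    (3,2)@(7, 5): e=[1,6,2] → #
    (4,2)@(9, 5): e=[1,-12,20] → ·
    (3,3)@(7, 7): e=[3,0,6] → ·  [on edge]
    (2,6)@(5, 13): e=[9,0,0] → ·  [on edge]
  covered (1 px):
    · · · · ·
    · · · · ·
    · · · # ·
    · · · · ·
    · · · · ·
    · · · · ·
    · · · · ·
    · · · · ·
T2:
  2·area = 40  (B↔C swapped to make it positive)
  edge (0, 2)→(6, 6): d=(6,4) right/bottom  bias=-1
  edge (6, 6)→(5, 12): d=(-1,6) right/bottom  bias=-1
  edge (5, 12)→(0, 2): d=(-5,-10) top-left  bias=+0
    (0,1)@(1, 3): e=[2,33,5] → #
    (1,1)@(3, 3): e=[-6,21,25] → ·
    (0,2)@(1, 5): e=[14,31,-5] → ·
    (1,2)@(3, 5): e=[6,19,15] → #
    (2,2)@(5, 5): e=[-2,7,35] → ·
    (1,3)@(3, 7): e=[18,17,5] → #
    (2,3)@(5, 7): e=[10,5,25] → #
    (3,3)@(7, 7): e=[2,-7,45] → ·
    (1,4)@(3, 9): e=[30,15,-5] → ·
    (2,4)@(5, 9): e=[22,3,15] → #
    (3,4)@(7, 9): e=[14,-9,35] → ·
    (2,5)@(5, 11): e=[34,1,5] → #
  covered (6 px):
    · · · · ·
    # · · · ·
    · # · · ·
    · # # · ·
    · · # · ·
    · · # · ·
    · · · · ·
    · · · · ·

Answer: 10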